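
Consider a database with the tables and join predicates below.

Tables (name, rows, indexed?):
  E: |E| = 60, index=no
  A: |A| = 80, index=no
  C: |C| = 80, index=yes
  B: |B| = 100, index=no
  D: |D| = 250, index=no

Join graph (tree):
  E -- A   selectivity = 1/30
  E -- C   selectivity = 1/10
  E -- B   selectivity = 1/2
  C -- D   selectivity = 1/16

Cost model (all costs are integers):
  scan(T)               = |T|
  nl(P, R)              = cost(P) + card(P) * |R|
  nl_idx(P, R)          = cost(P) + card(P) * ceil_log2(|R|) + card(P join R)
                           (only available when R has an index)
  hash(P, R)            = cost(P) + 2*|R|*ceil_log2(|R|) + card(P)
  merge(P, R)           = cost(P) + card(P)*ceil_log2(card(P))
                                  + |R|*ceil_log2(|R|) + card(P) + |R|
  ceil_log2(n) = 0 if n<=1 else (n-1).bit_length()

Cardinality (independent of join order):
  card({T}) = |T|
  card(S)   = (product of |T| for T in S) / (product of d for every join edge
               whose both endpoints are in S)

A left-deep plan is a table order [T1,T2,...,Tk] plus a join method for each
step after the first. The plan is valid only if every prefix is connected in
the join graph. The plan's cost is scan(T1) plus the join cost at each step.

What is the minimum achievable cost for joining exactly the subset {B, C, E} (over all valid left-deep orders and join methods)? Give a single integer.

Selinger DP over subsets of {B,C,E}:
  {E}: scan cost=60, card=60
  {C}: scan cost=80, card=80
  {B}: scan cost=100, card=100
  {CE}: card=480; try (E,hash)→880, (C,nl_idx)→960, (C,merge)→1120, (E,merge)→1140, (C,hash)→1240, (C,nl)→4860 …(+1); best=880 via (E,hash)
  {BE}: card=3000; try (E,hash)→920, (B,merge)→1280, (E,merge)→1320, (B,hash)→1520, (B,nl)→6060, (E,nl)→6100; best=920 via (E,hash)
  {BCE}: card=24000; try (B,hash)→2760, (C,hash)→5040, (B,merge)→6480, (C,merge)→40560, (C,nl_idx)→45920, (B,nl)→48880 …(+1); best=2760 via (B,hash)

2760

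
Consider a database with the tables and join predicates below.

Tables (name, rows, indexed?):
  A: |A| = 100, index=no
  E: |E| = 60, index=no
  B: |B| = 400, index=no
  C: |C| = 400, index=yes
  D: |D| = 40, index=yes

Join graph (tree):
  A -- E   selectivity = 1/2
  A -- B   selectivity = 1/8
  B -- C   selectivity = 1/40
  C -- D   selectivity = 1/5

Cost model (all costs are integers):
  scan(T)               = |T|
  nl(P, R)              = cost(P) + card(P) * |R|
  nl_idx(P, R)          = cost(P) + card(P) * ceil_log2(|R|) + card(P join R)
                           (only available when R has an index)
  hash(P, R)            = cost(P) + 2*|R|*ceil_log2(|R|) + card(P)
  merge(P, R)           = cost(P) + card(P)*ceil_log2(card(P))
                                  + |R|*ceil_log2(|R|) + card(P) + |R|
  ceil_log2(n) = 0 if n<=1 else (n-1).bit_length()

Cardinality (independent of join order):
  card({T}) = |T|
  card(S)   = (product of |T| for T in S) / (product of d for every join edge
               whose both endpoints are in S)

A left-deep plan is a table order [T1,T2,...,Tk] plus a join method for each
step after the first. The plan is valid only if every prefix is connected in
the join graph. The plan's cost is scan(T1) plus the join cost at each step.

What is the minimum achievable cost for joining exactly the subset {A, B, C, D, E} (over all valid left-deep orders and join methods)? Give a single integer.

445800

Selinger DP over subsets of {A,B,C,D,E}:
  {A}: scan cost=100, card=100
  {E}: scan cost=60, card=60
  {B}: scan cost=400, card=400
  {C}: scan cost=400, card=400
  {D}: scan cost=40, card=40
  {AE}: card=3000; try (E,hash)→920, (A,merge)→1280, (E,merge)→1320, (A,hash)→1520, (A,nl)→6060, (E,nl)→6100; best=920 via (E,hash)
  {AB}: card=5000; try (A,hash)→2200, (B,merge)→4900, (A,merge)→5200, (B,hash)→7400, (B,nl)→40100, (A,nl)→40400; best=2200 via (A,hash)
  {BC}: card=4000; try (C,hash)→8000, (C,nl_idx)→8000, (B,hash)→8000, (C,merge)→8400, (B,merge)→8400, (C,nl)→160400 …(+1); best=8000 via (C,hash)
  {CD}: card=3200; try (D,hash)→1280, (C,nl_idx)→3600, (C,merge)→4320, (D,merge)→4680, (D,nl_idx)→6000, (C,hash)→7280 …(+2); best=1280 via (D,hash)
  {ABE}: card=150000; try (E,hash)→7920, (B,hash)→11120, (B,merge)→43920, (E,merge)→72620, (E,nl)→302200, (B,nl)→1200920; best=7920 via (E,hash)
  {ABC}: card=50000; try (A,hash)→13400, (C,hash)→14400, (A,merge)→60800, (C,merge)→76200, (C,nl_idx)→97200, (A,nl)→408000 …(+1); best=13400 via (A,hash)
  {BCD}: card=32000; try (B,hash)→11680, (D,hash)→12480, (B,merge)→46880, (D,merge)→60280, (D,nl_idx)→64000, (D,nl)→168000 …(+1); best=11680 via (B,hash)
  {ABCE}: card=1500000; try (E,hash)→64120, (C,hash)→165120, (E,merge)→863820, (C,nl_idx)→2857920, (C,merge)→2861920, (E,nl)→3013400 …(+1); best=64120 via (E,hash)
  {ABCD}: card=400000; try (A,hash)→45080, (D,hash)→63880, (A,merge)→524480, (D,nl_idx)→713400, (D,merge)→863680, (D,nl)→2013400 …(+1); best=45080 via (A,hash)
  {ABCDE}: card=12000000; try (E,hash)→445800, (D,hash)→1564600, (E,merge)→8045500, (D,nl_idx)→21064120, (E,nl)→24045080, (D,merge)→33064400 …(+1); best=445800 via (E,hash)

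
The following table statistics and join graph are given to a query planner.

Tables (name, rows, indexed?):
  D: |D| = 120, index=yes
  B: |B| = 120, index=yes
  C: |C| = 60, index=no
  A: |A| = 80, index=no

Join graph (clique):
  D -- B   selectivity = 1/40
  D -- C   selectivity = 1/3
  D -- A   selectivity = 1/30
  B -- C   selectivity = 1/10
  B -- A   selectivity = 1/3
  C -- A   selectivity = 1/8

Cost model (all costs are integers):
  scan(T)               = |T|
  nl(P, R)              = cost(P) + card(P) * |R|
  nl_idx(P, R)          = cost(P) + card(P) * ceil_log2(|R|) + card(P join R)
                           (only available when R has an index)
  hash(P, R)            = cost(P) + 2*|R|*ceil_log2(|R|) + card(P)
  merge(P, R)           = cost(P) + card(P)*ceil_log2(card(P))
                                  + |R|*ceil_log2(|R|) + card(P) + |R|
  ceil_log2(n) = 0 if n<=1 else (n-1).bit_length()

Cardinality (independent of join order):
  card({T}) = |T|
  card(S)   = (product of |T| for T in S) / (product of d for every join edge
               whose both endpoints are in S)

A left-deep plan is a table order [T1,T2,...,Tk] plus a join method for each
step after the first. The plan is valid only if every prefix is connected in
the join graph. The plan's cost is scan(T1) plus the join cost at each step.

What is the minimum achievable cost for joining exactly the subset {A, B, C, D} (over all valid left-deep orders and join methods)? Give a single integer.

Selinger DP over subsets of {A,B,C,D}:
  {D}: scan cost=120, card=120
  {B}: scan cost=120, card=120
  {C}: scan cost=60, card=60
  {A}: scan cost=80, card=80
  {BD}: card=360; try (D,nl_idx)→1320, (B,nl_idx)→1320, (D,hash)→1920, (B,hash)→1920, (D,merge)→2040, (B,merge)→2040 …(+2); best=1320 via (D,nl_idx)
  {CD}: card=2400; try (C,hash)→960, (D,merge)→1440, (C,merge)→1500, (D,hash)→1800, (D,nl_idx)→2880, (D,nl)→7260 …(+1); best=960 via (C,hash)
  {AD}: card=320; try (D,nl_idx)→960, (A,hash)→1360, (D,merge)→1680, (A,merge)→1720, (D,hash)→1840, (D,nl)→9680 …(+1); best=960 via (D,nl_idx)
  {BC}: card=720; try (C,hash)→960, (B,nl_idx)→1200, (B,merge)→1440, (C,merge)→1500, (B,hash)→1800, (B,nl)→7260 …(+1); best=960 via (C,hash)
  {AB}: card=3200; try (A,hash)→1360, (B,merge)→1680, (A,merge)→1720, (B,hash)→1840, (B,nl_idx)→3840, (B,nl)→9680 …(+1); best=1360 via (A,hash)
  {AC}: card=600; try (C,hash)→880, (A,merge)→1120, (C,merge)→1140, (A,hash)→1240, (A,nl)→4860, (C,nl)→4880; best=880 via (C,hash)
  {BCD}: card=720; try (C,hash)→2400, (D,hash)→3360, (B,hash)→5040, (C,merge)→5340, (D,nl_idx)→6720, (D,merge)→9840 …(+5); best=2400 via (C,hash)
  {ABD}: card=320; try (A,hash)→2800, (B,hash)→2960, (B,nl_idx)→3520, (B,merge)→5120, (A,merge)→5560, (D,hash)→6240 …(+5); best=2800 via (A,hash)
  {ACD}: card=800; try (C,hash)→2000, (D,hash)→3160, (A,hash)→4480, (C,merge)→4580, (D,nl_idx)→5880, (D,merge)→8440 …(+4); best=2000 via (C,hash)
  {ABC}: card=2400; try (A,hash)→2800, (B,hash)→3160, (C,hash)→5280, (B,nl_idx)→7480, (B,merge)→8440, (A,merge)→9520 …(+4); best=2800 via (A,hash)
  {ABCD}: card=80; try (C,hash)→3840, (A,hash)→4240, (B,hash)→4480, (C,merge)→6420, (D,hash)→6880, (B,nl_idx)→7680 …(+8); best=3840 via (C,hash)

3840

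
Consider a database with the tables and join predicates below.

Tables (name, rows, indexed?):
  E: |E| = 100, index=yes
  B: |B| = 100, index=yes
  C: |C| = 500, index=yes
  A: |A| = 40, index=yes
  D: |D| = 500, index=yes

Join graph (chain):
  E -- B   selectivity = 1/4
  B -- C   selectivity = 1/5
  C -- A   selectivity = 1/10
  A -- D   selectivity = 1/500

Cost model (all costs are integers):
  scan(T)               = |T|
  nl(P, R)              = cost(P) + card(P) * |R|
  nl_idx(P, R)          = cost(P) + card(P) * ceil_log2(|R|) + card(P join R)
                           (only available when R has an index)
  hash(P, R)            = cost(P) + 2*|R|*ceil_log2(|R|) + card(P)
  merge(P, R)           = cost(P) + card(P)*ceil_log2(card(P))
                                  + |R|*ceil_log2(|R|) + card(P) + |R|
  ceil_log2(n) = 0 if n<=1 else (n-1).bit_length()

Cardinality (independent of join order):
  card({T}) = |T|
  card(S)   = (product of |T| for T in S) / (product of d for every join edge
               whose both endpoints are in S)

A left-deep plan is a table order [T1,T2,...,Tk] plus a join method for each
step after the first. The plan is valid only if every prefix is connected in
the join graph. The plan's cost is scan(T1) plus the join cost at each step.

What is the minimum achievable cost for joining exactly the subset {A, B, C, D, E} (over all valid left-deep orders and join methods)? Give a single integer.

Selinger DP over subsets of {A,B,C,D,E}:
  {E}: scan cost=100, card=100
  {B}: scan cost=100, card=100
  {C}: scan cost=500, card=500
  {A}: scan cost=40, card=40
  {D}: scan cost=500, card=500
  {BE}: card=2500; try (E,hash)→1600, (B,hash)→1600, (E,merge)→1700, (B,merge)→1700, (E,nl_idx)→3300, (B,nl_idx)→3300 …(+2); best=1600 via (E,hash)
  {BC}: card=10000; try (B,hash)→2400, (C,merge)→5900, (B,merge)→6300, (C,hash)→9200, (C,nl_idx)→11000, (B,nl_idx)→14000 …(+2); best=2400 via (B,hash)
  {AC}: card=2000; try (A,hash)→1480, (C,nl_idx)→2400, (C,merge)→5320, (A,nl_idx)→5500, (A,merge)→5780, (C,hash)→9080 …(+2); best=1480 via (A,hash)
  {AD}: card=40; try (D,nl_idx)→440, (A,hash)→1480, (A,nl_idx)→3540, (D,merge)→5320, (A,merge)→5780, (D,hash)→9080 …(+2); best=440 via (D,nl_idx)
  {BCE}: card=250000; try (C,hash)→13100, (E,hash)→13800, (C,merge)→39100, (E,merge)→153200, (C,nl_idx)→274100, (E,nl_idx)→322400 …(+2); best=13100 via (C,hash)
  {ABC}: card=40000; try (B,hash)→4880, (A,hash)→12880, (B,merge)→26280, (B,nl_idx)→55480, (A,nl_idx)→102400, (A,merge)→152680 …(+2); best=4880 via (B,hash)
  {ACD}: card=2000; try (C,nl_idx)→2800, (C,merge)→5720, (C,hash)→9480, (D,hash)→12480, (C,nl)→20440, (D,nl_idx)→21480 …(+2); best=2800 via (C,nl_idx)
  {ABCE}: card=1000000; try (E,hash)→46280, (A,hash)→263580, (E,merge)→685680, (E,nl_idx)→1284880, (A,nl_idx)→2513100, (E,nl)→4004880 …(+2); best=46280 via (E,hash)
  {ABCD}: card=40000; try (B,hash)→6200, (B,merge)→27600, (D,hash)→53880, (B,nl_idx)→56800, (B,nl)→202800, (D,nl_idx)→404880 …(+2); best=6200 via (B,hash)
  {ABCDE}: card=1000000; try (E,hash)→47600, (E,merge)→687000, (D,hash)→1055280, (E,nl_idx)→1286200, (E,nl)→4006200, (D,nl_idx)→10046280 …(+2); best=47600 via (E,hash)

47600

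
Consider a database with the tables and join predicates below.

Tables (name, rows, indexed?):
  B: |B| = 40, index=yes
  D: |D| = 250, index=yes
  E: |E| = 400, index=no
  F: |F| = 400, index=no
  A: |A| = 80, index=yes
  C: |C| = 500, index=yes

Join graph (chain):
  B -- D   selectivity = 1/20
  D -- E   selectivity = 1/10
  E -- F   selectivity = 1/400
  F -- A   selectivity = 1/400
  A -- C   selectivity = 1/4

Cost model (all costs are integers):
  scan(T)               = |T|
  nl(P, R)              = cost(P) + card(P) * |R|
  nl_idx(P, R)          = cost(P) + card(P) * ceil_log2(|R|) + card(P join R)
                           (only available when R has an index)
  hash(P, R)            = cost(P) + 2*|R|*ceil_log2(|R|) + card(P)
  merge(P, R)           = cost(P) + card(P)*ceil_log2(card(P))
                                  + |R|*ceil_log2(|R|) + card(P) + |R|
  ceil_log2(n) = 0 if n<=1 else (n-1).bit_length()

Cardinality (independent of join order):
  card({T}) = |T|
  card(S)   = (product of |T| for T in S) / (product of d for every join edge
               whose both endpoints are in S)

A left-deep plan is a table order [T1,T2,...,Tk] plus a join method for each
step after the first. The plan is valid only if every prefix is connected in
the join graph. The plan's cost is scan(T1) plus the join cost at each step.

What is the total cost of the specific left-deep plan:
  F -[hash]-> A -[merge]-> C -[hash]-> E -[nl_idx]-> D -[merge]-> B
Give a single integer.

step 1: scan F: cost=400, card=400
step 2: join A via hash
    card(P join A) = 400*80/(400) = 80
    cost = 400 + 2*80*7 + 400 = 1920
step 3: join C via merge
    card(P join C) = 80*500/(4) = 10000
    cost = 1920 + 80*7 + 500*9 + 80 + 500 = 7560
step 4: join E via hash
    card(P join E) = 10000*400/(400) = 10000
    cost = 7560 + 2*400*9 + 10000 = 24760
step 5: join D via nl_idx
    card(P join D) = 10000*250/(10) = 250000
    cost = 24760 + 10000*8 + 250000 = 354760
step 6: join B via merge
    card(P join B) = 250000*40/(20) = 500000
    cost = 354760 + 250000*18 + 40*6 + 250000 + 40 = 5105040

5105040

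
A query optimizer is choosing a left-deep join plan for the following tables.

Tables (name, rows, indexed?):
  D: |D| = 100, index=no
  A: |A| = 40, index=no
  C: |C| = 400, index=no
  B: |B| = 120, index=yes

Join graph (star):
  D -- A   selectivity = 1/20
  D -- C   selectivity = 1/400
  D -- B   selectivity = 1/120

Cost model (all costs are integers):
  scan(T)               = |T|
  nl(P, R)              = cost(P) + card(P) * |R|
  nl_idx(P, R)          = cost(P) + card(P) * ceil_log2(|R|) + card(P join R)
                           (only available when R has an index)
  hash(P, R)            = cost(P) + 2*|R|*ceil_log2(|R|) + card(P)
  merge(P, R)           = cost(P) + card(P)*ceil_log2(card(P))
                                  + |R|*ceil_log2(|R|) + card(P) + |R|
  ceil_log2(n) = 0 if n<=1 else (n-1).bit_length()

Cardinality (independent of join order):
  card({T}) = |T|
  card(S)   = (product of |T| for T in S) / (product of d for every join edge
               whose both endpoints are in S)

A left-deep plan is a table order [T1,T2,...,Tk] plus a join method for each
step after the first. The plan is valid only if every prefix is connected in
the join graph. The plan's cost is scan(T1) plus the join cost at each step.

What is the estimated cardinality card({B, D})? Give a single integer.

100

Tables in S: B(120), D(100)
Edges inside S: D-B(d=120)
numerator = 120 * 100 = 12000
denominator = 120 = 120
card(S) = 12000 / 120 = 100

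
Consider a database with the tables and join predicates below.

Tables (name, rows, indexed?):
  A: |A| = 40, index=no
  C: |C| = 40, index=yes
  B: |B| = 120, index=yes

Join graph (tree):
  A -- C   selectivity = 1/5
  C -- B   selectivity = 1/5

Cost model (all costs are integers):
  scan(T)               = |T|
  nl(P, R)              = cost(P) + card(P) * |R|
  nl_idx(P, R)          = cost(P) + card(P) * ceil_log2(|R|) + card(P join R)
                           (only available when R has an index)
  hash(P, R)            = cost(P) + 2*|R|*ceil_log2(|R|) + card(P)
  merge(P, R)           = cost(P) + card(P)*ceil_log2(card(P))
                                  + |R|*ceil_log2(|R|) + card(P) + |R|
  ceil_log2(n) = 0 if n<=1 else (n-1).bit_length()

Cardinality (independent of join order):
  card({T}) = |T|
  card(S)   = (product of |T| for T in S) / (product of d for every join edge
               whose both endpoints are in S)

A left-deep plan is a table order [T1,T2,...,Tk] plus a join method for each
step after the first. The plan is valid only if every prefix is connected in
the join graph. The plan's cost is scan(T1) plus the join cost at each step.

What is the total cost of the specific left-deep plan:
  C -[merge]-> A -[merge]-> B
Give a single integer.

step 1: scan C: cost=40, card=40
step 2: join A via merge
    card(P join A) = 40*40/(5) = 320
    cost = 40 + 40*6 + 40*6 + 40 + 40 = 600
step 3: join B via merge
    card(P join B) = 320*120/(5) = 7680
    cost = 600 + 320*9 + 120*7 + 320 + 120 = 4760

4760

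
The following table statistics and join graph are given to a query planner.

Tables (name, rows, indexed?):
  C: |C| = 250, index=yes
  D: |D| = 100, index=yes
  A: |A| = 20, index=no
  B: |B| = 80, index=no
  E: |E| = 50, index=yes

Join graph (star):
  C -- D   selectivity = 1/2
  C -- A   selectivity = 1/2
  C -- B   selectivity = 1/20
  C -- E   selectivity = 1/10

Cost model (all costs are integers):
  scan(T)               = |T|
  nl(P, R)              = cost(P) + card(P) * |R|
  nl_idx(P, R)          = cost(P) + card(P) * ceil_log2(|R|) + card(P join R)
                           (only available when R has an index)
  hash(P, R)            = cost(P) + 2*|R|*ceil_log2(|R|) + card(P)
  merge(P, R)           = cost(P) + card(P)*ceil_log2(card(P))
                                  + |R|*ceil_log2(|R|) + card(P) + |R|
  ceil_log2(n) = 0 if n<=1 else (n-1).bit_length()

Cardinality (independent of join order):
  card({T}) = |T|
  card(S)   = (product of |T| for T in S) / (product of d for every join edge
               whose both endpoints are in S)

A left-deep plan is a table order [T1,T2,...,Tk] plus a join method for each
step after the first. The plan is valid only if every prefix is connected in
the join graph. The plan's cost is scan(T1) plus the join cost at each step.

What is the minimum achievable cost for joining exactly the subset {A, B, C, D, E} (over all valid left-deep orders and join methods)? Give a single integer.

Selinger DP over subsets of {A,B,C,D,E}:
  {C}: scan cost=250, card=250
  {D}: scan cost=100, card=100
  {A}: scan cost=20, card=20
  {B}: scan cost=80, card=80
  {E}: scan cost=50, card=50
  {CD}: card=12500; try (D,hash)→1900, (C,merge)→3150, (D,merge)→3300, (C,hash)→4200, (C,nl_idx)→13400, (D,nl_idx)→14500 …(+2); best=1900 via (D,hash)
  {AC}: card=2500; try (A,hash)→700, (C,merge)→2390, (A,merge)→2620, (C,nl_idx)→2680, (C,hash)→4040, (C,nl)→5020 …(+1); best=700 via (A,hash)
  {BC}: card=1000; try (B,hash)→1620, (C,nl_idx)→1720, (C,merge)→2970, (B,merge)→3140, (C,hash)→4160, (C,nl)→20080 …(+1); best=1620 via (B,hash)
  {CE}: card=1250; try (E,hash)→1100, (C,nl_idx)→1700, (C,merge)→2650, (E,merge)→2850, (E,nl_idx)→3000, (C,hash)→4100 …(+2); best=1100 via (E,hash)
  {ACD}: card=125000; try (D,hash)→4600, (A,hash)→14600, (D,merge)→34000, (D,nl_idx)→143200, (A,merge)→189520, (D,nl)→250700 …(+1); best=4600 via (D,hash)
  {BCD}: card=50000; try (D,hash)→4020, (D,merge)→13420, (B,hash)→15520, (D,nl_idx)→58620, (D,nl)→101620, (B,merge)→190040 …(+1); best=4020 via (D,hash)
  {CDE}: card=62500; try (D,hash)→3750, (E,hash)→15000, (D,merge)→16900, (D,nl_idx)→72350, (D,nl)→126100, (E,nl_idx)→139400 …(+2); best=3750 via (D,hash)
  {ABC}: card=10000; try (A,hash)→2820, (B,hash)→4320, (A,merge)→12740, (A,nl)→21620, (B,merge)→33840, (B,nl)→200700; best=2820 via (A,hash)
  {ACE}: card=12500; try (A,hash)→2550, (E,hash)→3800, (A,merge)→16220, (A,nl)→26100, (E,nl_idx)→28200, (E,merge)→33550 …(+1); best=2550 via (A,hash)
  {BCE}: card=5000; try (E,hash)→3220, (B,hash)→3470, (E,nl_idx)→12620, (E,merge)→12970, (B,merge)→16740, (E,nl)→51620 …(+1); best=3220 via (E,hash)
  {ABCD}: card=500000; try (D,hash)→14220, (A,hash)→54220, (B,hash)→130720, (D,merge)→153620, (D,nl_idx)→572820, (A,merge)→854140 …(+4); best=14220 via (D,hash)
  {ACDE}: card=625000; try (D,hash)→16450, (A,hash)→66450, (E,hash)→130200, (D,merge)→190850, (D,nl_idx)→715050, (A,merge)→1066370 …(+5); best=16450 via (D,hash)
  {BCDE}: card=250000; try (D,hash)→9620, (E,hash)→54620, (B,hash)→67370, (D,merge)→74020, (D,nl_idx)→288220, (D,nl)→503220 …(+5); best=9620 via (D,hash)
  {ABCE}: card=50000; try (A,hash)→8420, (E,hash)→13420, (B,hash)→16170, (A,merge)→73340, (A,nl)→103220, (E,nl_idx)→112820 …(+4); best=8420 via (A,hash)
  {ABCDE}: card=2500000; try (D,hash)→59820, (A,hash)→259820, (E,hash)→514820, (B,hash)→642570, (D,merge)→859220, (D,nl_idx)→2858420 …(+8); best=59820 via (D,hash)

59820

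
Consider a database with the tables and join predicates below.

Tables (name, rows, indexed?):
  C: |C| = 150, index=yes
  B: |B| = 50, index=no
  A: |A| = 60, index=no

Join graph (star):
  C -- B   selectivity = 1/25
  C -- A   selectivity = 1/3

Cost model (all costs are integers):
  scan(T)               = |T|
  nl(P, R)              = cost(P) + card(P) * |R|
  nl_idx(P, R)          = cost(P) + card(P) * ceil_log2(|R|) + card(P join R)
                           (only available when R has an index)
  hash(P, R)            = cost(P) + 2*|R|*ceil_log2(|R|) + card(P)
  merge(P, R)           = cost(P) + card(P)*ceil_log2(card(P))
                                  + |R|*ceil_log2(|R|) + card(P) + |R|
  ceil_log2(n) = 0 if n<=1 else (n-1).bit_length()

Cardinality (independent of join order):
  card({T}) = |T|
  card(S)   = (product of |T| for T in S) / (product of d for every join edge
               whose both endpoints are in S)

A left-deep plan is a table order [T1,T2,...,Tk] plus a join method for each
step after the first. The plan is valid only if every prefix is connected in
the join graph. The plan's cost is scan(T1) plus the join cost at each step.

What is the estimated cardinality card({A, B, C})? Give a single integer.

6000

Tables in S: A(60), B(50), C(150)
Edges inside S: C-B(d=25), C-A(d=3)
numerator = 60 * 50 * 150 = 450000
denominator = 25 * 3 = 75
card(S) = 450000 / 75 = 6000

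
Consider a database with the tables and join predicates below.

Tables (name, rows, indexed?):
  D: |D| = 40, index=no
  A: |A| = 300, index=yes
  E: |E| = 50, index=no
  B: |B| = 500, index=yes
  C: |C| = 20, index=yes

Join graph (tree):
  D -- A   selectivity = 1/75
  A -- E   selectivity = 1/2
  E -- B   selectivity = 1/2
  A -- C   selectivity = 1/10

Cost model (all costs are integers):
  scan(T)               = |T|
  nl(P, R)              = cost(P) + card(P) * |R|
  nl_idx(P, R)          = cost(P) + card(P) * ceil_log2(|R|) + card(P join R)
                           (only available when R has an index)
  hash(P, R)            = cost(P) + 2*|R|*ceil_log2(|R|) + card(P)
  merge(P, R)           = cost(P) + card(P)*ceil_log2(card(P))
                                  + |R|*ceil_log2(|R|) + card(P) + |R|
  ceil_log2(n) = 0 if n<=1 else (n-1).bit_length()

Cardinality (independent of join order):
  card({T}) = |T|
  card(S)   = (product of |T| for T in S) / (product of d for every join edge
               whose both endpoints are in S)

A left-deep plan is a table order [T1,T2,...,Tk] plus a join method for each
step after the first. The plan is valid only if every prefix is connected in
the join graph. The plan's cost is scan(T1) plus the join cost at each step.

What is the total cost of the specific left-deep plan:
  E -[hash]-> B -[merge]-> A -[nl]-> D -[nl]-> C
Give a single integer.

step 1: scan E: cost=50, card=50
step 2: join B via hash
    card(P join B) = 50*500/(2) = 12500
    cost = 50 + 2*500*9 + 50 = 9100
step 3: join A via merge
    card(P join A) = 12500*300/(2) = 1875000
    cost = 9100 + 12500*14 + 300*9 + 12500 + 300 = 199600
step 4: join D via nl
    card(P join D) = 1875000*40/(75) = 1000000
    cost = 199600 + 1875000*40 = 75199600
step 5: join C via nl
    card(P join C) = 1000000*20/(10) = 2000000
    cost = 75199600 + 1000000*20 = 95199600

95199600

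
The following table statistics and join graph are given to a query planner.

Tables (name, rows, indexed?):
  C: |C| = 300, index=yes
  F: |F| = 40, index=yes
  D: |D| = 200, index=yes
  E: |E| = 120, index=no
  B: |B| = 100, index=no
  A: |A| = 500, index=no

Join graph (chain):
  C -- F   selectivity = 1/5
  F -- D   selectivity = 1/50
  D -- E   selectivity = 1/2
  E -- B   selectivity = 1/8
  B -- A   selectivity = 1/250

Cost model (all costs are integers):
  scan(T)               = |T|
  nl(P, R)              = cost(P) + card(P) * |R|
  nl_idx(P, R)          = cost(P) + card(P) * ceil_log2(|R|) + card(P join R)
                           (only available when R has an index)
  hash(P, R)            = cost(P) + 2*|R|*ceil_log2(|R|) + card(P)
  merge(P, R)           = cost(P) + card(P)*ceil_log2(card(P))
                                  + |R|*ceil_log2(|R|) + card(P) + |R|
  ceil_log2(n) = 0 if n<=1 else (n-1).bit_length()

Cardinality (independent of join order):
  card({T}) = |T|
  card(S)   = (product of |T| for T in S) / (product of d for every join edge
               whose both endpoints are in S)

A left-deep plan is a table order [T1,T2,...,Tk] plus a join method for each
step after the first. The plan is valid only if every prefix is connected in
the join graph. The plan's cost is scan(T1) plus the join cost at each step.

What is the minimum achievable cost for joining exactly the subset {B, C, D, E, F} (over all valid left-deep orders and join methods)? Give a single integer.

138760

Selinger DP over subsets of {B,C,D,E,F}:
  {C}: scan cost=300, card=300
  {F}: scan cost=40, card=40
  {D}: scan cost=200, card=200
  {E}: scan cost=120, card=120
  {B}: scan cost=100, card=100
  {CF}: card=2400; try (F,hash)→1080, (C,nl_idx)→2800, (C,merge)→3320, (F,merge)→3580, (F,nl_idx)→4500, (C,hash)→5480 …(+2); best=1080 via (F,hash)
  {DF}: card=160; try (D,nl_idx)→520, (F,hash)→880, (F,nl_idx)→1560, (D,merge)→2120, (F,merge)→2280, (D,hash)→3280 …(+2); best=520 via (D,nl_idx)
  {DE}: card=12000; try (E,hash)→2080, (D,merge)→2880, (E,merge)→2960, (D,hash)→3440, (D,nl_idx)→13080, (D,nl)→24120 …(+1); best=2080 via (E,hash)
  {BE}: card=1500; try (B,hash)→1640, (E,merge)→1860, (E,hash)→1880, (B,merge)→1880, (E,nl)→12100, (B,nl)→12120; best=1640 via (B,hash)
  {CDF}: card=9600; try (C,merge)→4960, (C,hash)→6080, (D,hash)→6680, (C,nl_idx)→11560, (D,nl_idx)→29880, (D,merge)→34080 …(+2); best=4960 via (C,merge)
  {DEF}: card=9600; try (E,hash)→2360, (E,merge)→2920, (F,hash)→14560, (E,nl)→19720, (F,nl_idx)→83680, (F,merge)→182360 …(+1); best=2360 via (E,hash)
  {BDE}: card=150000; try (D,hash)→6340, (B,hash)→15480, (D,merge)→21440, (D,nl_idx)→163640, (B,merge)→182880, (D,nl)→301640 …(+1); best=6340 via (D,hash)
  {CDEF}: card=576000; try (E,hash)→16240, (C,hash)→17360, (C,merge)→149360, (E,merge)→149920, (C,nl_idx)→664760, (E,nl)→1156960 …(+1); best=16240 via (E,hash)
  {BDEF}: card=120000; try (B,hash)→13360, (B,merge)→147160, (F,hash)→156820, (B,nl)→962360, (F,nl_idx)→1026340, (F,merge)→2856620 …(+1); best=13360 via (B,hash)
  {BCDEF}: card=7200000; try (C,hash)→138760, (B,hash)→593640, (C,merge)→2176360, (C,nl_idx)→8293360, (B,merge)→12113040, (C,nl)→36013360 …(+1); best=138760 via (C,hash)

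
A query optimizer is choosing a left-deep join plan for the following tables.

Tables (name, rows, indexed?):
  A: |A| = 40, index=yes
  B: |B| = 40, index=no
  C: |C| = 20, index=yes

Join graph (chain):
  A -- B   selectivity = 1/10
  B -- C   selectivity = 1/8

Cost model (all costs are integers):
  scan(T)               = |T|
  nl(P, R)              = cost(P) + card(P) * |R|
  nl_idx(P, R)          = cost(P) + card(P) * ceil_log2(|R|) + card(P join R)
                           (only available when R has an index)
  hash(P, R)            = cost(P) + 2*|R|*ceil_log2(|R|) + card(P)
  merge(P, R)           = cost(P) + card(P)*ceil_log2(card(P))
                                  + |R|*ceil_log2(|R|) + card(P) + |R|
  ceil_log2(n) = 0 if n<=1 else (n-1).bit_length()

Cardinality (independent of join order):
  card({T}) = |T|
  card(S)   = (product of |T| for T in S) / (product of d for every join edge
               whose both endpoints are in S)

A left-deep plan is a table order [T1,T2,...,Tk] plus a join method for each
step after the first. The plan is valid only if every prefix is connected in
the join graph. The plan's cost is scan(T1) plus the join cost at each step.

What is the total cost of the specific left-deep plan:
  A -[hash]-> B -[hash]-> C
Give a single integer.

920

step 1: scan A: cost=40, card=40
step 2: join B via hash
    card(P join B) = 40*40/(10) = 160
    cost = 40 + 2*40*6 + 40 = 560
step 3: join C via hash
    card(P join C) = 160*20/(8) = 400
    cost = 560 + 2*20*5 + 160 = 920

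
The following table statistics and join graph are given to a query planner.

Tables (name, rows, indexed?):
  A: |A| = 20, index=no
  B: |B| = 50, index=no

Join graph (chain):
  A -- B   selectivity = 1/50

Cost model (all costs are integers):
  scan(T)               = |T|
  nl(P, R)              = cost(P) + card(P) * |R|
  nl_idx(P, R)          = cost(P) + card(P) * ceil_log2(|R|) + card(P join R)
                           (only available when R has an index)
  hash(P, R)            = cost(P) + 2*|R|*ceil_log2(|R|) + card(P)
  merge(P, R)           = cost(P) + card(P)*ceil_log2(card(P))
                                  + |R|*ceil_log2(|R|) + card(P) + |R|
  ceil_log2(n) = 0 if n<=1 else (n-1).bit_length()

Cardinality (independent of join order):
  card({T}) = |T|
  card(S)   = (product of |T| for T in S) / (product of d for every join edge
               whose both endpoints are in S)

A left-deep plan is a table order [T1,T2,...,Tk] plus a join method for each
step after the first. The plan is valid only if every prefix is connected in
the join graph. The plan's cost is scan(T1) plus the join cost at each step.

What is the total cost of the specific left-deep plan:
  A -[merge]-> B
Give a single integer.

step 1: scan A: cost=20, card=20
step 2: join B via merge
    card(P join B) = 20*50/(50) = 20
    cost = 20 + 20*5 + 50*6 + 20 + 50 = 490

490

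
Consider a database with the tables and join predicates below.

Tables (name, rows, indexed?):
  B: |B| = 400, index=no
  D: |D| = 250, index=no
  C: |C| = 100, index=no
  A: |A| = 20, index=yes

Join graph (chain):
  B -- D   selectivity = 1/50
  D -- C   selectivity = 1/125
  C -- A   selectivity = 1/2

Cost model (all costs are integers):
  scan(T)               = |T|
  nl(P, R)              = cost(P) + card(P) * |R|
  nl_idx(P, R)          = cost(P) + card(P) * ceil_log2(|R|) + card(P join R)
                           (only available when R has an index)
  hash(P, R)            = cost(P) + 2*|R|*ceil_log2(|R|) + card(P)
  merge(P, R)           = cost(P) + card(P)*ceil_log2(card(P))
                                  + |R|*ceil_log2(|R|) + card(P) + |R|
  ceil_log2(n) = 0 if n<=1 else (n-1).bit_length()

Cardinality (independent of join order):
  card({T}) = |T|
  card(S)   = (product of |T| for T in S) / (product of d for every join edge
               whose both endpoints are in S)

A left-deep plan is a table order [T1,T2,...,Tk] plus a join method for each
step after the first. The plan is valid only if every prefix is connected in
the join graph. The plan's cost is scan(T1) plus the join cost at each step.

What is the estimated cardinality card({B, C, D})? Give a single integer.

1600

Tables in S: B(400), C(100), D(250)
Edges inside S: B-D(d=50), D-C(d=125)
numerator = 400 * 100 * 250 = 10000000
denominator = 50 * 125 = 6250
card(S) = 10000000 / 6250 = 1600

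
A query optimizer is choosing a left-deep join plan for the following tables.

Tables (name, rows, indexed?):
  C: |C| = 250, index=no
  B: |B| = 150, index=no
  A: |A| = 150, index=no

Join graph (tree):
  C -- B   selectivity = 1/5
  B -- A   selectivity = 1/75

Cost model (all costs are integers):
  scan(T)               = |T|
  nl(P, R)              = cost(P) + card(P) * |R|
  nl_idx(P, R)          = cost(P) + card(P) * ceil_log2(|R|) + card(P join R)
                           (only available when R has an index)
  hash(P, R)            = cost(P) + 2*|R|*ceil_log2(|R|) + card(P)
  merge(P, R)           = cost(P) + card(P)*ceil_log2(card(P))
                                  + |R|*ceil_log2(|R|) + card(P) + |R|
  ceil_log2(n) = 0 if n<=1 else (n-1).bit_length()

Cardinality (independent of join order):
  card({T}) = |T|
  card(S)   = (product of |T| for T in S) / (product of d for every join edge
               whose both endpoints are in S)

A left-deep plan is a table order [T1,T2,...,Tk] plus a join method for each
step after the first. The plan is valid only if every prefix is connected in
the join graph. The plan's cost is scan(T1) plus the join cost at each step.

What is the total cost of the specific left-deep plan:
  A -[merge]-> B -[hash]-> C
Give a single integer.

step 1: scan A: cost=150, card=150
step 2: join B via merge
    card(P join B) = 150*150/(75) = 300
    cost = 150 + 150*8 + 150*8 + 150 + 150 = 2850
step 3: join C via hash
    card(P join C) = 300*250/(5) = 15000
    cost = 2850 + 2*250*8 + 300 = 7150

7150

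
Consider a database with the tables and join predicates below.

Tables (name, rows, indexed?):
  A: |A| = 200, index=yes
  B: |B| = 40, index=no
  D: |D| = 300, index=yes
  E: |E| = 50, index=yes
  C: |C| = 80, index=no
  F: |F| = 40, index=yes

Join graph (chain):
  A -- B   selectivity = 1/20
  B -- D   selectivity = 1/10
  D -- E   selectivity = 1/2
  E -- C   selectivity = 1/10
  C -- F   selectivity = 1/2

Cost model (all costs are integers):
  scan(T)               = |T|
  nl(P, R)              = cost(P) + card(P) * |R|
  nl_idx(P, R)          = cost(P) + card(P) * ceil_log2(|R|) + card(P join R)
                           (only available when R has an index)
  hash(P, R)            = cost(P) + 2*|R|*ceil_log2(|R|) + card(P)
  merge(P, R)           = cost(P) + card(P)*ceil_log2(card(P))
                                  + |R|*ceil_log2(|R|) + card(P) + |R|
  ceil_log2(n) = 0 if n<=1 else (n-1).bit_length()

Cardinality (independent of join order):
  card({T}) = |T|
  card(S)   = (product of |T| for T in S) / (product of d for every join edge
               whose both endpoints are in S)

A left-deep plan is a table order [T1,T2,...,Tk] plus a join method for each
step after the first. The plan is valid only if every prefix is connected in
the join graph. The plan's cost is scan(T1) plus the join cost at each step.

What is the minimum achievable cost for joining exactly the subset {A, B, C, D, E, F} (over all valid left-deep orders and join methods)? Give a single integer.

Selinger DP over subsets of {A,B,C,D,E,F}:
  {A}: scan cost=200, card=200
  {B}: scan cost=40, card=40
  {D}: scan cost=300, card=300
  {E}: scan cost=50, card=50
  {C}: scan cost=80, card=80
  {F}: scan cost=40, card=40
  {AB}: card=400; try (A,nl_idx)→760, (B,hash)→880, (A,merge)→2120, (B,merge)→2280, (A,hash)→3280, (A,nl)→8040 …(+1); best=760 via (A,nl_idx)
  {BD}: card=1200; try (B,hash)→1080, (D,nl_idx)→1600, (D,merge)→3320, (B,merge)→3580, (D,hash)→5480, (D,nl)→12040 …(+1); best=1080 via (B,hash)
  {DE}: card=7500; try (E,hash)→1200, (D,merge)→3400, (E,merge)→3650, (D,hash)→5500, (D,nl_idx)→8000, (E,nl_idx)→9600 …(+2); best=1200 via (E,hash)
  {CE}: card=400; try (E,hash)→760, (E,nl_idx)→960, (C,merge)→1040, (E,merge)→1070, (C,hash)→1220, (C,nl)→4050 …(+1); best=760 via (E,hash)
  {CF}: card=1600; try (F,hash)→640, (C,merge)→960, (F,merge)→1000, (C,hash)→1200, (F,nl_idx)→2160, (C,nl)→3240 …(+1); best=640 via (F,hash)
  {ABD}: card=12000; try (A,hash)→5480, (D,hash)→6560, (D,merge)→7760, (D,nl_idx)→16360, (A,merge)→17280, (A,nl_idx)→22680 …(+2); best=5480 via (A,hash)
  {BDE}: card=30000; try (E,hash)→2880, (B,hash)→9180, (E,merge)→15830, (E,nl_idx)→38280, (E,nl)→61080, (B,merge)→106480 …(+1); best=2880 via (E,hash)
  {CDE}: card=60000; try (D,hash)→6560, (D,merge)→7760, (C,hash)→9820, (D,nl_idx)→64360, (C,merge)→106840, (D,nl)→120760 …(+1); best=6560 via (D,hash)
  {CEF}: card=8000; try (F,hash)→1640, (E,hash)→2840, (F,merge)→5040, (F,nl_idx)→11160, (F,nl)→16760, (E,nl_idx)→18240 …(+2); best=1640 via (F,hash)
  {ABDE}: card=300000; try (E,hash)→18080, (A,hash)→36080, (E,merge)→185830, (E,nl_idx)→377480, (A,merge)→484680, (A,nl_idx)→542880 …(+2); best=18080 via (E,hash)
  {BCDE}: card=240000; try (C,hash)→34000, (B,hash)→67040, (C,merge)→483520, (B,merge)→1026840, (C,nl)→2402880, (B,nl)→2406560; best=34000 via (C,hash)
  {CDEF}: card=1200000; try (D,hash)→15040, (F,hash)→67040, (D,merge)→116640, (F,merge)→1026840, (D,nl_idx)→1273640, (F,nl_idx)→1566560 …(+2); best=15040 via (D,hash)
  {ABCDE}: card=2400000; try (A,hash)→277200, (C,hash)→319200, (A,nl_idx)→4354000, (A,merge)→4595800, (C,merge)→6018720, (C,nl)→24018080 …(+1); best=277200 via (A,hash)
  {BCDEF}: card=4800000; try (F,hash)→274480, (B,hash)→1215520, (F,merge)→4594280, (F,nl_idx)→6274000, (F,nl)→9634000, (B,merge)→26415320 …(+1); best=274480 via (F,hash)
  {ABCDEF}: card=48000000; try (F,hash)→2677680, (A,hash)→5077680, (F,merge)→55477480, (F,nl_idx)→62677200, (A,nl_idx)→86674480, (F,nl)→96277200 …(+2); best=2677680 via (F,hash)

2677680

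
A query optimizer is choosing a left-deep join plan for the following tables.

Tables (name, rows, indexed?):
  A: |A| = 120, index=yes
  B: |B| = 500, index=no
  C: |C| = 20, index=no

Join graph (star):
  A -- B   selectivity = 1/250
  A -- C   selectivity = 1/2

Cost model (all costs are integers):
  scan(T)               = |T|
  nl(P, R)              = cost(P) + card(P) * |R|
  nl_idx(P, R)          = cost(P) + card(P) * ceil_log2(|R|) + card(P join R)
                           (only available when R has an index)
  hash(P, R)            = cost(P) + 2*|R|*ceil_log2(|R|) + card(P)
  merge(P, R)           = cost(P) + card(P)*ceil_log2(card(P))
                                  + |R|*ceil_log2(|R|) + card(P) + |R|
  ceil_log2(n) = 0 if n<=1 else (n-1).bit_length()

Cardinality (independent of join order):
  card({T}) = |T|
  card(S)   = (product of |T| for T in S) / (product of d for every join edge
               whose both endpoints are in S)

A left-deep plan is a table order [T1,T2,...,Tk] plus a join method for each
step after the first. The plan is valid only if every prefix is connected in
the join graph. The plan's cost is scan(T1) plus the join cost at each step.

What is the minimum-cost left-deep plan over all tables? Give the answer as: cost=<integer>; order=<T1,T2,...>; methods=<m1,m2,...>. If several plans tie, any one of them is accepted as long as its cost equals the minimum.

cost=3120; order=B,A,C; methods=hash,hash

Selinger DP (subsets sized 1..n):
  {A}: scan cost=120, card=120
  {B}: scan cost=500, card=500
  {C}: scan cost=20, card=20
  {AB}: card=240; try (A,hash)→2680, (A,nl_idx)→4240, (B,merge)→6080, (A,merge)→6460, (B,hash)→9240, (B,nl)→60120 …(+1); best=2680 via (A,hash)
  {AC}: card=1200; try (C,hash)→440, (A,merge)→1100, (C,merge)→1200, (A,nl_idx)→1360, (A,hash)→1720, (A,nl)→2420 …(+1); best=440 via (C,hash)
  {ABC}: card=2400; try (C,hash)→3120, (C,merge)→4960, (C,nl)→7480, (B,hash)→10640, (B,merge)→19840, (B,nl)→600440; best=3120 via (C,hash)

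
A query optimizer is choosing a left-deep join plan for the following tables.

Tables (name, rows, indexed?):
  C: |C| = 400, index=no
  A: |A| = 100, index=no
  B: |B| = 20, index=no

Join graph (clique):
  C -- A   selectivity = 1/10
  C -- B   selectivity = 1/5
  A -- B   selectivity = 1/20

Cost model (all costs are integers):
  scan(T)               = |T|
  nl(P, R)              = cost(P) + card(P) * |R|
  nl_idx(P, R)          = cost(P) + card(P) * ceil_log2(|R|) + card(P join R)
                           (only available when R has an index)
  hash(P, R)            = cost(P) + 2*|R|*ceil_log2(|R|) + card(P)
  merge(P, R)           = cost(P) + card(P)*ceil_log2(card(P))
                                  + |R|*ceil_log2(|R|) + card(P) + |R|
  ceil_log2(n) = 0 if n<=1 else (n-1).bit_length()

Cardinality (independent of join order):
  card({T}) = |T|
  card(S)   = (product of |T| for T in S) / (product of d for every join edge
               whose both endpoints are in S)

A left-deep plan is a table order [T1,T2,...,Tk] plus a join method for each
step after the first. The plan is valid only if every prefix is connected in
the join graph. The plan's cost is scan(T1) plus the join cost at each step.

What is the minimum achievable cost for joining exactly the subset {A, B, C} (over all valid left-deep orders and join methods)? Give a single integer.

4000

Selinger DP over subsets of {A,B,C}:
  {C}: scan cost=400, card=400
  {A}: scan cost=100, card=100
  {B}: scan cost=20, card=20
  {AC}: card=4000; try (A,hash)→2200, (C,merge)→4900, (A,merge)→5200, (C,hash)→7400, (C,nl)→40100, (A,nl)→40400; best=2200 via (A,hash)
  {BC}: card=1600; try (B,hash)→1000, (C,merge)→4140, (B,merge)→4520, (C,hash)→7240, (C,nl)→8020, (B,nl)→8400; best=1000 via (B,hash)
  {AB}: card=100; try (B,hash)→400, (A,merge)→940, (B,merge)→1020, (A,hash)→1440, (A,nl)→2020, (B,nl)→2100; best=400 via (B,hash)
  {ABC}: card=800; try (A,hash)→4000, (C,merge)→5200, (B,hash)→6400, (C,hash)→7700, (A,merge)→21000, (C,nl)→40400 …(+3); best=4000 via (A,hash)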